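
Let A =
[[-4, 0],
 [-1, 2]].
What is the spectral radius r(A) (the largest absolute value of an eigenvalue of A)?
r(A) = 4

The eigenvalues of A are the roots of its characteristic polynomial. With M = A (coefficients from the trace and determinant):
  p(λ) = det(λ I - M) = λ^2 + 2λ - 8.
For λ^2 + 2λ - 8 the discriminant is 36. It is a perfect square (6^2), so the roots are rational: λ = (-2 ± 6)/2 = 2, -4.
Thus the eigenvalues (to 4 decimals) are 2 (modulus 2); -4 (modulus 4). The spectral radius is the largest modulus: r(A) = 4. (Cross-check: r(A) ≤ ||A||_2 ≈ 4.1594; equality holds whenever A is normal, though it can also hold for some non-normal A.)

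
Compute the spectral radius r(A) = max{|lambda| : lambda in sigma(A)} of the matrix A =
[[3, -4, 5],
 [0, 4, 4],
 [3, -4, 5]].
r(A) = sqrt(48) ≈ 6.9282

The eigenvalues of A are the roots of its characteristic polynomial. With M = A (coefficients from the trace, the sum of principal 2x2 minors, and det A):
  p(λ) = det(λ I - M) = λ^3 - 12λ^2 + 48λ.
The constant term is 0, so λ = 0 is a root. Dividing out λ leaves p(λ) = λ(λ^2 - 12λ + 48). For λ^2 - 12λ + 48 the discriminant is -48. It is negative, so the roots are the complex-conjugate pair λ = 6 ± (sqrt(48)/2) i ≈ 6 ± 3.4641i. For a conjugate pair the product of the roots equals the constant term, so |λ|^2 = 48 and |λ| = sqrt(48) ≈ 6.9282.
Thus the eigenvalues (to 4 decimals) are 6 ± 3.4641i (modulus 6.9282); 0 (modulus 0). The spectral radius is the largest modulus: r(A) = sqrt(48) ≈ 6.9282. (Cross-check: r(A) ≤ ||A||_2 ≈ 10.0233; equality holds whenever A is normal, though it can also hold for some non-normal A.)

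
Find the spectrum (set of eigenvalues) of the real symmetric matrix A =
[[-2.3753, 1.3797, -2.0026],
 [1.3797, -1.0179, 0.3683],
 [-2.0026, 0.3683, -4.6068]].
sigma(A) ≈ {-6, -2, 0}

A is real symmetric, so its spectrum consists of real eigenvalues. Expanding the characteristic polynomial of the displayed matrix gives
  det(λ I - A) = p(λ) = λ^3 + (8)λ^2 + (12)λ + (0).
Solving p(λ) = 0 yields eigenvalues ≈ -6, -2, 0. (A is shown rounded to 4 decimals, so these recover the underlying integer eigenvalues to within that precision.)
Verification: the trace of A = -8 equals the sum of eigenvalues -8, and det(A) ≈ 0.0001 matches the eigenvalue product 0.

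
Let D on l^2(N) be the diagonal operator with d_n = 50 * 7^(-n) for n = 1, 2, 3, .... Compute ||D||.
||D|| = 50/7 (attained at n = 1)

For D diagonal, ||D|| = sup_n |d_n|. The sequence d_n = 50 * 7^(-n) is positive and strictly decreasing (ratio 7^(-1) < 1), so the supremum is d_1 = 50/7. Hence ||D|| = 50/7.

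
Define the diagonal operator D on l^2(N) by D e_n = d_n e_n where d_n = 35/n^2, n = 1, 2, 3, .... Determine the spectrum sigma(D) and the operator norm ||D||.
sigma(D) = {35/n^2 : n ≥ 1} ∪ {0}; ||D|| = 35

A bounded diagonal operator on l^2 with diagonal entries d_n has spectrum equal to the closure of {d_n : n ≥ 1}: every d_n is an eigenvalue (with eigenvector e_n), so {d_n} ⊂ sigma(D); the spectrum is closed, so its closure is too; and for lambda not in the closure, (D - lambda I) has bounded inverse (the diagonal entries 1/(d_n - lambda) are bounded). For our sequence d_n = 35/n^2, n = 1, 2, 3, ...:
  - {d_n} = {35/n^2 : n ≥ 1}; the only limit point is 0
  - closure = {35/n^2 : n ≥ 1} ∪ {0}
For the norm: a diagonal operator has ||D|| = sup_n |d_n|. Here d_n = 35/n^2 is positive and decreasing, so sup_n |d_n| = d_1 = 35. So ||D|| = 35.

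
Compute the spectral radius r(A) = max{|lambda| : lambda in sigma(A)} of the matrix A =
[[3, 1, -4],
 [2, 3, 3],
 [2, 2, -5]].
r(A) ≈ 4.904

The eigenvalues of A are the roots of its characteristic polynomial. With M = A (coefficients from the trace, the sum of principal 2x2 minors, and det A):
  p(λ) = det(λ I - M) = λ^3 - λ^2 - 21λ + 39.
No integer candidate from the rational root theorem (±divisors of 39) is a root, so the roots are irrational. The cubic discriminant is Δ = 11316 > 0, so there are three distinct real roots. p(-5) = -6 and p(-4) = 43 have opposite signs, so a root lies in (-5, -4); Newton's method refines it to λ ≈ -4.904. p(2) = 1 and p(3) = -6 have opposite signs, so a root lies in (2, 3); Newton's method refines it to λ ≈ 2.0794. p(3) = -6 and p(4) = 3 have opposite signs, so a root lies in (3, 4); Newton's method refines it to λ ≈ 3.8246. Check (Vieta): the three roots sum to 1, matching tr M = 1.
Thus the eigenvalues (to 4 decimals) are -4.904 (modulus 4.904); 2.0794 (modulus 2.0794); 3.8246 (modulus 3.8246). The spectral radius is the largest modulus: r(A) ≈ 4.904. (Cross-check: r(A) ≤ ||A||_2 ≈ 7.6561; equality holds whenever A is normal, though it can also hold for some non-normal A.)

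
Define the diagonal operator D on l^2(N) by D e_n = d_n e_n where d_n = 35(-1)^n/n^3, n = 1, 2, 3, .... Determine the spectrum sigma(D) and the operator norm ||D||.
sigma(D) = {35(-1)^n/n^3 : n ≥ 1} ∪ {0}; ||D|| = 35

A bounded diagonal operator on l^2 with diagonal entries d_n has spectrum equal to the closure of {d_n : n ≥ 1}: every d_n is an eigenvalue (with eigenvector e_n), so {d_n} ⊂ sigma(D); the spectrum is closed, so its closure is too; and for lambda not in the closure, (D - lambda I) has bounded inverse (the diagonal entries 1/(d_n - lambda) are bounded). For our sequence d_n = 35(-1)^n/n^3, n = 1, 2, 3, ...:
  - {d_n} = {35(-1)^n/n^3 : n ≥ 1}; the only limit point is 0
  - closure = {35(-1)^n/n^3 : n ≥ 1} ∪ {0}
For the norm: a diagonal operator has ||D|| = sup_n |d_n|. Here |d_n| = 35/n^3 is decreasing, so sup_n |d_n| = |d_1| = 35. So ||D|| = 35.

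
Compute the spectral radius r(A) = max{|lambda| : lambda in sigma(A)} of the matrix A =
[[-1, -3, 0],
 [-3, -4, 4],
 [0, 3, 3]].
r(A) ≈ 6.7829

The eigenvalues of A are the roots of its characteristic polynomial. With M = A (coefficients from the trace, the sum of principal 2x2 minors, and det A):
  p(λ) = det(λ I - M) = λ^3 + 2λ^2 - 32λ + 3.
No integer candidate from the rational root theorem (±divisors of 3) is a root, so the roots are irrational. The cubic discriminant is Δ = 131373 > 0, so there are three distinct real roots. p(-7) = -18 and p(-6) = 51 have opposite signs, so a root lies in (-7, -6); Newton's method refines it to λ ≈ -6.7829. p(0) = 3 and p(1) = -26 have opposite signs, so a root lies in (0, 1); Newton's method refines it to λ ≈ 0.0943. p(4) = -29 and p(5) = 18 have opposite signs, so a root lies in (4, 5); Newton's method refines it to λ ≈ 4.6886. Check (Vieta): the three roots sum to -2, matching tr M = -2.
Thus the eigenvalues (to 4 decimals) are -6.7829 (modulus 6.7829); 0.0943 (modulus 0.0943); 4.6886 (modulus 4.6886). The spectral radius is the largest modulus: r(A) ≈ 6.7829. (Cross-check: r(A) ≤ ||A||_2 ≈ 6.8905; equality holds whenever A is normal, though it can also hold for some non-normal A.)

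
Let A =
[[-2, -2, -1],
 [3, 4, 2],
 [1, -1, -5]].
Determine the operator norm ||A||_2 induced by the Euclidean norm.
||A||_2 ≈ 6.7568 (= sqrt(largest eigenvalue of A^T A))

||A||_2 = sigma_max(A) = sqrt(lambda_max(A^T A)). Form the symmetric matrix M = A^T A =
[[14, 15, 3],
 [15, 21, 15],
 [3, 15, 30]].
Its characteristic polynomial (trace, sum of principal 2x2 minors, determinant of M give the coefficients) is
  p(λ) = det(λ I - M) = λ^3 - 65λ^2 + 885λ - 81.
No integer candidate from the rational root theorem (±divisors of 81) is a root, so the roots are irrational. The cubic discriminant is Δ = 531224928 > 0, so there are three distinct real roots. p(0) = -81 and p(1) = 740 have opposite signs, so a root lies in (0, 1); Newton's method refines it to λ ≈ 0.0921. p(19) = 128 and p(20) = -381 have opposite signs, so a root lies in (19, 20); Newton's method refines it to λ ≈ 19.254. p(45) = -756 and p(46) = 425 have opposite signs, so a root lies in (45, 46); Newton's method refines it to λ ≈ 45.6539. Check (Vieta): the three roots sum to 65, matching tr M = 65.
So the eigenvalues of A^T A are ≈ 0.0921, 19.254, 45.6539 (all ≥ 0, as they must be for A^T A). The largest is λ_max ≈ 45.6539, hence ||A||_2 = sqrt(λ_max) ≈ 6.7568.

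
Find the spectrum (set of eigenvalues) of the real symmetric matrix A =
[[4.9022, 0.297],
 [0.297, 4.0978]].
sigma(A) ≈ {4, 5}

A is real symmetric, so its spectrum consists of real eigenvalues. Expanding the characteristic polynomial of the displayed matrix gives
  det(λ I - A) = p(λ) = λ^2 + (-9)λ + (20).
Solving p(λ) = 0 yields eigenvalues ≈ 4, 5. (A is shown rounded to 4 decimals, so these recover the underlying integer eigenvalues to within that precision.)
Verification: the trace of A = 9 equals the sum of eigenvalues 9, and det(A) ≈ 20.0000 matches the eigenvalue product 20.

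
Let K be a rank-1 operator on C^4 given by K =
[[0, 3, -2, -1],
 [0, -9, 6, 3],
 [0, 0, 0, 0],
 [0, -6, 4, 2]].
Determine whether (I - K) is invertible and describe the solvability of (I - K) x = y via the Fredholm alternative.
(I - K) is invertible (det(I - K) = 8 ≠ 0), so for every y in C^4 the equation (I - K) x = y has a unique solution.

K has rank 1, so it is an outer product K = u v^T: every row of K is a multiple of one row vector. Reading off the entries, u = (-1, 3, 0, 2) and v = (0, -3, 2, 1) (row i of K equals u_i·v^T). A rank-one matrix u v^T satisfies K u = u (v·u) and kills the (3)-dimensional subspace v^⊥, so its characteristic polynomial is lambda^3 (lambda - v·u) with v·u = tr K = -7. Hence the eigenvalues of I - K are 1 (multiplicity 3) and 1 - (-7) = 8, so det(I - K) = 8. (Direct check: I - K =
[[1, -3, 2, 1],
 [0, 10, -6, -3],
 [0, 0, 1, 0],
 [0, 6, -4, -1]]
has determinant 8.) The finite-dimensional Fredholm alternative says: either (I - K) is invertible, or ker(I - K) ≠ {0} and then range(I - K) = ker((I - K)^*)^⊥, with dim ker(I - K) = dim ker((I - K)^*). Since det(I - K) ≠ 0, 1 is not an eigenvalue of K and ker(I - K) = {0}, so we are in the first case: for every y there is a unique x = (I - K)^(-1) y. Explicitly, by the Sherman–Morrison formula, (I - u v^T)^(-1) = I + u v^T/(1 - v·u), i.e. (I - K)^(-1) = I + K/(8).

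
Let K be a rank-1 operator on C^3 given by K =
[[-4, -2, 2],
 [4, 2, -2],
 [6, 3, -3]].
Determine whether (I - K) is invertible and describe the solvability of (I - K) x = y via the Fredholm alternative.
(I - K) is invertible (det(I - K) = 6 ≠ 0), so for every y in C^3 the equation (I - K) x = y has a unique solution.

K has rank 1, so it is an outer product K = u v^T: every row of K is a multiple of one row vector. Reading off the entries, u = (2, -2, -3) and v = (-2, -1, 1) (row i of K equals u_i·v^T). A rank-one matrix u v^T satisfies K u = u (v·u) and kills the (2)-dimensional subspace v^⊥, so its characteristic polynomial is lambda^2 (lambda - v·u) with v·u = tr K = -5. Hence the eigenvalues of I - K are 1 (multiplicity 2) and 1 - (-5) = 6, so det(I - K) = 6. (Direct check: I - K =
[[5, 2, -2],
 [-4, -1, 2],
 [-6, -3, 4]]
has determinant 6.) The finite-dimensional Fredholm alternative says: either (I - K) is invertible, or ker(I - K) ≠ {0} and then range(I - K) = ker((I - K)^*)^⊥, with dim ker(I - K) = dim ker((I - K)^*). Since det(I - K) ≠ 0, 1 is not an eigenvalue of K and ker(I - K) = {0}, so we are in the first case: for every y there is a unique x = (I - K)^(-1) y. Explicitly, by the Sherman–Morrison formula, (I - u v^T)^(-1) = I + u v^T/(1 - v·u), i.e. (I - K)^(-1) = I + K/(6).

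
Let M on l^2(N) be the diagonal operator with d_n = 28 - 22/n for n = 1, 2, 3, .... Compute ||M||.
||M|| = 28

For a diagonal operator on l^2 with entries d_n, ||M|| = sup_n |d_n|. Here d_1 = 6, d_2 = 17, ..., and d_n = 28 - 22/n increases monotonically toward 28. All terms lie in [6, 28), so |d_n| = d_n and the supremum is the limit 28, which is not attained by any individual d_n. Hence ||M|| = 28.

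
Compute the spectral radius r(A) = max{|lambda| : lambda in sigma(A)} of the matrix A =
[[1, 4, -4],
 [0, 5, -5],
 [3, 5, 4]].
r(A) ≈ 7.6778

The eigenvalues of A are the roots of its characteristic polynomial. With M = A (coefficients from the trace, the sum of principal 2x2 minors, and det A):
  p(λ) = det(λ I - M) = λ^3 - 10λ^2 + 66λ - 45.
No integer candidate from the rational root theorem (±divisors of 45) is a root, so the roots are irrational. The cubic discriminant is Δ = -414459 < 0, so there is one real root and a complex-conjugate pair. p(0) = -45 and p(1) = 12 have opposite signs, so a root lies in (0, 1); Newton's method refines it to λ ≈ 0.7634. Dividing out (λ - (0.7634)) leaves approximately λ^2 - 9.2366λ + 58.949. For λ^2 - 9.2366λ + 58.949 the discriminant is -150.4808. It is negative, so the remaining roots are the complex-conjugate pair λ ≈ 4.6183 ± 6.1335i. Their product equals the constant term, so |λ|^2 ≈ 58.949 and |λ| ≈ 7.6778.
Thus the eigenvalues (to 4 decimals) are 0.7634 (modulus 0.7634); 4.6183 ± 6.1335i (modulus 7.6778). The spectral radius is the largest modulus: r(A) ≈ 7.6778. (Cross-check: r(A) ≤ ||A||_2 ≈ 9.1867; equality holds whenever A is normal, though it can also hold for some non-normal A.)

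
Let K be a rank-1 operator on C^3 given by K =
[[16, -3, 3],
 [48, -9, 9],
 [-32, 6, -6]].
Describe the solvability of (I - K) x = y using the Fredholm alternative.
(I - K) is singular (det(I - K) = 0, i.e. 1 ∈ sigma(K)). (I - K) x = y is solvable iff y ⊥ ker((I - K)^*) = span{(16, -3, 3)}, i.e. iff 16y_1 - 3y_2 + 3y_3 = 0. When solvable, the solutions are x = y + c·(1, 3, -2), c arbitrary (ker(I - K) = span{(1, 3, -2)}, dimension 1).

K has rank 1, so it is an outer product K = u v^T: every row of K is a multiple of one row vector. Reading off the entries, u = (1, 3, -2) and v = (16, -3, 3) (row i of K equals u_i·v^T). A rank-one matrix u v^T satisfies K u = u (v·u) and kills the (2)-dimensional subspace v^⊥, so its characteristic polynomial is lambda^2 (lambda - v·u) with v·u = tr K = 1. Hence the eigenvalues of I - K are 1 (multiplicity 2) and 1 - (1) = 0, so det(I - K) = 0. (Direct check: I - K =
[[-15, 3, -3],
 [-48, 10, -9],
 [32, -6, 7]]
has determinant 0.) So 1 is an eigenvalue of K and (I - K) is not invertible. The finite-dimensional Fredholm alternative says: either (I - K) is invertible, or ker(I - K) ≠ {0} and then range(I - K) = ker((I - K)^*)^⊥, with dim ker(I - K) = dim ker((I - K)^*). We are in the second case, so we need both kernels. Kernel of I - K: (I - K) u = u - u (v·u) = u - u = 0, so ker(I - K) = span{u} = span{(1, 3, -2)} (it is exactly 1-dimensional because rank(I - K) = 2). Kernel of the adjoint: K is real, so (I - K)^* = I - K^T = I - v u^T, and (I - v u^T) v = v - v (u·v) = 0; hence ker((I - K)^*) = span{v} = span{(16, -3, 3)}. Therefore (I - K) x = y is solvable iff <y, v> = 0, i.e. iff 16y_1 - 3y_2 + 3y_3 = 0. When this holds, K y = u (v·y) = 0, so (I - K) y = y and x = y is a particular solution; the full solution set is the line x = y + c·u = y + c·(1, 3, -2), c ∈ C.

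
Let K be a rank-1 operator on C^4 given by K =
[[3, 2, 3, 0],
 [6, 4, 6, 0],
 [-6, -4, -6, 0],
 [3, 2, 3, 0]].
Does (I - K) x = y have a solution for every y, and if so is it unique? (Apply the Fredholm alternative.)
(I - K) is singular (det(I - K) = 0, i.e. 1 ∈ sigma(K)). (I - K) x = y is solvable iff y ⊥ ker((I - K)^*) = span{(-3, -2, -3, 0)}, i.e. iff -3y_1 - 2y_2 - 3y_3 = 0. When solvable, the solutions are x = y + c·(-1, -2, 2, -1), c arbitrary (ker(I - K) = span{(-1, -2, 2, -1)}, dimension 1).

K has rank 1, so it is an outer product K = u v^T: every row of K is a multiple of one row vector. Reading off the entries, u = (-1, -2, 2, -1) and v = (-3, -2, -3, 0) (row i of K equals u_i·v^T). A rank-one matrix u v^T satisfies K u = u (v·u) and kills the (3)-dimensional subspace v^⊥, so its characteristic polynomial is lambda^3 (lambda - v·u) with v·u = tr K = 1. Hence the eigenvalues of I - K are 1 (multiplicity 3) and 1 - (1) = 0, so det(I - K) = 0. (Direct check: I - K =
[[-2, -2, -3, 0],
 [-6, -3, -6, 0],
 [6, 4, 7, 0],
 [-3, -2, -3, 1]]
has determinant 0.) So 1 is an eigenvalue of K and (I - K) is not invertible. The finite-dimensional Fredholm alternative says: either (I - K) is invertible, or ker(I - K) ≠ {0} and then range(I - K) = ker((I - K)^*)^⊥, with dim ker(I - K) = dim ker((I - K)^*). We are in the second case, so we need both kernels. Kernel of I - K: (I - K) u = u - u (v·u) = u - u = 0, so ker(I - K) = span{u} = span{(-1, -2, 2, -1)} (it is exactly 1-dimensional because rank(I - K) = 3). Kernel of the adjoint: K is real, so (I - K)^* = I - K^T = I - v u^T, and (I - v u^T) v = v - v (u·v) = 0; hence ker((I - K)^*) = span{v} = span{(-3, -2, -3, 0)}. Therefore (I - K) x = y is solvable iff <y, v> = 0, i.e. iff -3y_1 - 2y_2 - 3y_3 = 0. When this holds, K y = u (v·y) = 0, so (I - K) y = y and x = y is a particular solution; the full solution set is the line x = y + c·u = y + c·(-1, -2, 2, -1), c ∈ C.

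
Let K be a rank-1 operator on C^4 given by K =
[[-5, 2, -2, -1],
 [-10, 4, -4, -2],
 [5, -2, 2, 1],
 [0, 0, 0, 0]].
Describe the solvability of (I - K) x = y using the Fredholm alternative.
(I - K) is singular (det(I - K) = 0, i.e. 1 ∈ sigma(K)). (I - K) x = y is solvable iff y ⊥ ker((I - K)^*) = span{(-5, 2, -2, -1)}, i.e. iff -5y_1 + 2y_2 - 2y_3 - y_4 = 0. When solvable, the solutions are x = y + c·(1, 2, -1, 0), c arbitrary (ker(I - K) = span{(1, 2, -1, 0)}, dimension 1).

K has rank 1, so it is an outer product K = u v^T: every row of K is a multiple of one row vector. Reading off the entries, u = (1, 2, -1, 0) and v = (-5, 2, -2, -1) (row i of K equals u_i·v^T). A rank-one matrix u v^T satisfies K u = u (v·u) and kills the (3)-dimensional subspace v^⊥, so its characteristic polynomial is lambda^3 (lambda - v·u) with v·u = tr K = 1. Hence the eigenvalues of I - K are 1 (multiplicity 3) and 1 - (1) = 0, so det(I - K) = 0. (Direct check: I - K =
[[6, -2, 2, 1],
 [10, -3, 4, 2],
 [-5, 2, -1, -1],
 [0, 0, 0, 1]]
has determinant 0.) So 1 is an eigenvalue of K and (I - K) is not invertible. The finite-dimensional Fredholm alternative says: either (I - K) is invertible, or ker(I - K) ≠ {0} and then range(I - K) = ker((I - K)^*)^⊥, with dim ker(I - K) = dim ker((I - K)^*). We are in the second case, so we need both kernels. Kernel of I - K: (I - K) u = u - u (v·u) = u - u = 0, so ker(I - K) = span{u} = span{(1, 2, -1, 0)} (it is exactly 1-dimensional because rank(I - K) = 3). Kernel of the adjoint: K is real, so (I - K)^* = I - K^T = I - v u^T, and (I - v u^T) v = v - v (u·v) = 0; hence ker((I - K)^*) = span{v} = span{(-5, 2, -2, -1)}. Therefore (I - K) x = y is solvable iff <y, v> = 0, i.e. iff -5y_1 + 2y_2 - 2y_3 - y_4 = 0. When this holds, K y = u (v·y) = 0, so (I - K) y = y and x = y is a particular solution; the full solution set is the line x = y + c·u = y + c·(1, 2, -1, 0), c ∈ C.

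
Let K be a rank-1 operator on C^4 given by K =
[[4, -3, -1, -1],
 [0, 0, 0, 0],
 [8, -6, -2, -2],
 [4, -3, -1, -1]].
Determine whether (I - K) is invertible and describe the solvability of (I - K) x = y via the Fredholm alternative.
(I - K) is singular (det(I - K) = 0, i.e. 1 ∈ sigma(K)). (I - K) x = y is solvable iff y ⊥ ker((I - K)^*) = span{(4, -3, -1, -1)}, i.e. iff 4y_1 - 3y_2 - y_3 - y_4 = 0. When solvable, the solutions are x = y + c·(1, 0, 2, 1), c arbitrary (ker(I - K) = span{(1, 0, 2, 1)}, dimension 1).

K has rank 1, so it is an outer product K = u v^T: every row of K is a multiple of one row vector. Reading off the entries, u = (1, 0, 2, 1) and v = (4, -3, -1, -1) (row i of K equals u_i·v^T). A rank-one matrix u v^T satisfies K u = u (v·u) and kills the (3)-dimensional subspace v^⊥, so its characteristic polynomial is lambda^3 (lambda - v·u) with v·u = tr K = 1. Hence the eigenvalues of I - K are 1 (multiplicity 3) and 1 - (1) = 0, so det(I - K) = 0. (Direct check: I - K =
[[-3, 3, 1, 1],
 [0, 1, 0, 0],
 [-8, 6, 3, 2],
 [-4, 3, 1, 2]]
has determinant 0.) So 1 is an eigenvalue of K and (I - K) is not invertible. The finite-dimensional Fredholm alternative says: either (I - K) is invertible, or ker(I - K) ≠ {0} and then range(I - K) = ker((I - K)^*)^⊥, with dim ker(I - K) = dim ker((I - K)^*). We are in the second case, so we need both kernels. Kernel of I - K: (I - K) u = u - u (v·u) = u - u = 0, so ker(I - K) = span{u} = span{(1, 0, 2, 1)} (it is exactly 1-dimensional because rank(I - K) = 3). Kernel of the adjoint: K is real, so (I - K)^* = I - K^T = I - v u^T, and (I - v u^T) v = v - v (u·v) = 0; hence ker((I - K)^*) = span{v} = span{(4, -3, -1, -1)}. Therefore (I - K) x = y is solvable iff <y, v> = 0, i.e. iff 4y_1 - 3y_2 - y_3 - y_4 = 0. When this holds, K y = u (v·y) = 0, so (I - K) y = y and x = y is a particular solution; the full solution set is the line x = y + c·u = y + c·(1, 0, 2, 1), c ∈ C.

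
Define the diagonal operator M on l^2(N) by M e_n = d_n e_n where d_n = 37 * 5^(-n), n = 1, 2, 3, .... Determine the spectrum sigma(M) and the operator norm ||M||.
sigma(M) = {37 * 5^(-n) : n ≥ 1} ∪ {0}; ||M|| = 37/5

A bounded diagonal operator on l^2 with diagonal entries d_n has spectrum equal to the closure of {d_n : n ≥ 1}: every d_n is an eigenvalue (with eigenvector e_n), so {d_n} ⊂ sigma(M); the spectrum is closed, so its closure is too; and for lambda not in the closure, (M - lambda I) has bounded inverse (the diagonal entries 1/(d_n - lambda) are bounded). For our sequence d_n = 37 * 5^(-n), n = 1, 2, 3, ...:
  - {d_n} = {37 * 5^(-n) : n ≥ 1}; the only limit point is 0
  - closure = {37 * 5^(-n) : n ≥ 1} ∪ {0}
For the norm: a diagonal operator has ||M|| = sup_n |d_n|. Here d_n = 37 * 5^(-n) is positive and decreasing, so sup_n |d_n| = d_1 = 37/5. So ||M|| = 37/5.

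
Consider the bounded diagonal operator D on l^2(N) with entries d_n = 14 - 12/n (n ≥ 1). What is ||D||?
||D|| = 14

For a diagonal operator on l^2 with entries d_n, ||D|| = sup_n |d_n|. Here d_1 = 2, d_2 = 8, ..., and d_n = 14 - 12/n increases monotonically toward 14. All terms lie in [2, 14), so |d_n| = d_n and the supremum is the limit 14, which is not attained by any individual d_n. Hence ||D|| = 14.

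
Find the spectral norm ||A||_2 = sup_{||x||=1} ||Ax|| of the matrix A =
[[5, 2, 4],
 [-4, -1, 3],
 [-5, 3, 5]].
||A||_2 ≈ 8.8926 (= sqrt(largest eigenvalue of A^T A))

||A||_2 = sigma_max(A) = sqrt(lambda_max(A^T A)). Form the symmetric matrix M = A^T A =
[[66, -1, -17],
 [-1, 14, 20],
 [-17, 20, 50]].
Its characteristic polynomial (trace, sum of principal 2x2 minors, determinant of M give the coefficients) is
  p(λ) = det(λ I - M) = λ^3 - 130λ^2 + 4234λ - 16384.
No integer candidate from the rational root theorem (±divisors of 16384) is a root, so the roots are irrational. The cubic discriminant is Δ = 10449750512 > 0, so there are three distinct real roots. p(4) = -1464 and p(5) = 1661 have opposite signs, so a root lies in (4, 5); Newton's method refines it to λ ≈ 4.4592. p(46) = 636 and p(47) = -733 have opposite signs, so a root lies in (46, 47); Newton's method refines it to λ ≈ 46.4629. p(79) = -189 and p(80) = 2336 have opposite signs, so a root lies in (79, 80); Newton's method refines it to λ ≈ 79.0779. Check (Vieta): the three roots sum to 130, matching tr M = 130.
So the eigenvalues of A^T A are ≈ 4.4592, 46.4629, 79.0779 (all ≥ 0, as they must be for A^T A). The largest is λ_max ≈ 79.0779, hence ||A||_2 = sqrt(λ_max) ≈ 8.8926.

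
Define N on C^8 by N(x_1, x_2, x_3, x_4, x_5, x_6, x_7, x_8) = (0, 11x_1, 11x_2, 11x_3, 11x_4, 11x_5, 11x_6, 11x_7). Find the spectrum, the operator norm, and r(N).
sigma(N) = {0}; ||N|| = 11; r(N) = 0. (N is nilpotent with N^8 = 0.)

On C^8, N is a strictly lower-triangular matrix with 11 on the subdiagonal and zeros elsewhere, so its characteristic polynomial is lambda^8 and every eigenvalue is 0: sigma(N) = {0}. For the operator norm, N e_i = 11e_{i+1} for i = 1, ..., 7 and N e_8 = 0, so the singular values of N are 11 (with multiplicity 7) and 0; hence ||N|| = 11. The spectral radius r(N) = max|lambda| = 0. Note ||N|| > r(N) — characteristic of non-normal nilpotent operators. Indeed N^8 = 0.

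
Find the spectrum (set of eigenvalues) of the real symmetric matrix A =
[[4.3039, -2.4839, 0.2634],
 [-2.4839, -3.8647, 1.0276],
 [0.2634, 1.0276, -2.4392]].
sigma(A) ≈ {-5, -2, 5}

A is real symmetric, so its spectrum consists of real eigenvalues. Expanding the characteristic polynomial of the displayed matrix gives
  det(λ I - A) = p(λ) = λ^3 + (2)λ^2 + (-25)λ + (-50).
Solving p(λ) = 0 yields eigenvalues ≈ -5, -2, 5. (A is shown rounded to 4 decimals, so these recover the underlying integer eigenvalues to within that precision.)
Verification: the trace of A = -2 equals the sum of eigenvalues -2, and det(A) ≈ 49.9999 matches the eigenvalue product 50.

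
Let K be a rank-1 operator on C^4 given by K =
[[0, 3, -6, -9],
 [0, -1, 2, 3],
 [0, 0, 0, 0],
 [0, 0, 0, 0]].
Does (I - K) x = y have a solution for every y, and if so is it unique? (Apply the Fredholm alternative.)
(I - K) is invertible (det(I - K) = 2 ≠ 0), so for every y in C^4 the equation (I - K) x = y has a unique solution.

K has rank 1, so it is an outer product K = u v^T: every row of K is a multiple of one row vector. Reading off the entries, u = (3, -1, 0, 0) and v = (0, 1, -2, -3) (row i of K equals u_i·v^T). A rank-one matrix u v^T satisfies K u = u (v·u) and kills the (3)-dimensional subspace v^⊥, so its characteristic polynomial is lambda^3 (lambda - v·u) with v·u = tr K = -1. Hence the eigenvalues of I - K are 1 (multiplicity 3) and 1 - (-1) = 2, so det(I - K) = 2. (Direct check: I - K =
[[1, -3, 6, 9],
 [0, 2, -2, -3],
 [0, 0, 1, 0],
 [0, 0, 0, 1]]
has determinant 2.) The finite-dimensional Fredholm alternative says: either (I - K) is invertible, or ker(I - K) ≠ {0} and then range(I - K) = ker((I - K)^*)^⊥, with dim ker(I - K) = dim ker((I - K)^*). Since det(I - K) ≠ 0, 1 is not an eigenvalue of K and ker(I - K) = {0}, so we are in the first case: for every y there is a unique x = (I - K)^(-1) y. Explicitly, by the Sherman–Morrison formula, (I - u v^T)^(-1) = I + u v^T/(1 - v·u), i.e. (I - K)^(-1) = I + K/(2).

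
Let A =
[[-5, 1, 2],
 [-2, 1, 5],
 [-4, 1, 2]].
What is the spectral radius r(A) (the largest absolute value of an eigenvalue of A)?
r(A) ≈ 3.8678

The eigenvalues of A are the roots of its characteristic polynomial. With M = A (coefficients from the trace, the sum of principal 2x2 minors, and det A):
  p(λ) = det(λ I - M) = λ^3 + 2λ^2 - 8λ - 3.
No integer candidate from the rational root theorem (±divisors of 3) is a root, so the roots are irrational. The cubic discriminant is Δ = 3021 > 0, so there are three distinct real roots. p(-4) = -3 and p(-3) = 12 have opposite signs, so a root lies in (-4, -3); Newton's method refines it to λ ≈ -3.8678. p(-1) = 6 and p(0) = -3 have opposite signs, so a root lies in (-1, 0); Newton's method refines it to λ ≈ -0.3498. p(2) = -3 and p(3) = 18 have opposite signs, so a root lies in (2, 3); Newton's method refines it to λ ≈ 2.2176. Check (Vieta): the three roots sum to -2, matching tr M = -2.
Thus the eigenvalues (to 4 decimals) are -3.8678 (modulus 3.8678); -0.3498 (modulus 0.3498); 2.2176 (modulus 2.2176). The spectral radius is the largest modulus: r(A) ≈ 3.8678. (Cross-check: r(A) ≤ ||A||_2 ≈ 8.4037; equality holds whenever A is normal, though it can also hold for some non-normal A.)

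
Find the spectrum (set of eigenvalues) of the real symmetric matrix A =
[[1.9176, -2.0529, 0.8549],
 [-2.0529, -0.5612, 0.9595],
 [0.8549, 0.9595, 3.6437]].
sigma(A) ≈ {-2, 3, 4}

A is real symmetric, so its spectrum consists of real eigenvalues. Expanding the characteristic polynomial of the displayed matrix gives
  det(λ I - A) = p(λ) = λ^3 + (-5)λ^2 + (-2)λ + (24).
Solving p(λ) = 0 yields eigenvalues ≈ -2, 3, 4. (A is shown rounded to 4 decimals, so these recover the underlying integer eigenvalues to within that precision.)
Verification: the trace of A = 5 equals the sum of eigenvalues 5, and det(A) ≈ -24.0004 matches the eigenvalue product -24.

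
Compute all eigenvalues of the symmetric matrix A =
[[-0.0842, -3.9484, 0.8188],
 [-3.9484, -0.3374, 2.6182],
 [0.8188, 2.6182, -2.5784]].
sigma(A) ≈ {-6, -1, 4}

A is real symmetric, so its spectrum consists of real eigenvalues. Expanding the characteristic polynomial of the displayed matrix gives
  det(λ I - A) = p(λ) = λ^3 + (3)λ^2 + (-22)λ + (-23.998).
Solving p(λ) = 0 yields eigenvalues ≈ -6, -1, 4. (A is shown rounded to 4 decimals, so these recover the underlying integer eigenvalues to within that precision.)
Verification: the trace of A = -3 equals the sum of eigenvalues -3, and det(A) ≈ 23.9980 matches the eigenvalue product 24.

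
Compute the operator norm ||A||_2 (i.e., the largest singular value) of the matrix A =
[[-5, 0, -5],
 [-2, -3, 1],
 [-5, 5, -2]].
||A||_2 ≈ 9.3325 (= sqrt(largest eigenvalue of A^T A))

||A||_2 = sigma_max(A) = sqrt(lambda_max(A^T A)). Form the symmetric matrix M = A^T A =
[[54, -19, 33],
 [-19, 34, -13],
 [33, -13, 30]].
Its characteristic polynomial (trace, sum of principal 2x2 minors, determinant of M give the coefficients) is
  p(λ) = det(λ I - M) = λ^3 - 118λ^2 + 2857λ - 14400.
No integer candidate from the rational root theorem (±divisors of 14400) is a root, so the roots are irrational. The cubic discriminant is Δ = 7519168704 > 0, so there are three distinct real roots. p(6) = -1290 and p(7) = 160 have opposite signs, so a root lies in (6, 7); Newton's method refines it to λ ≈ 6.8826. p(24) = 24 and p(25) = -1100 have opposite signs, so a root lies in (24, 25); Newton's method refines it to λ ≈ 24.0222. p(87) = -480 and p(88) = 4696 have opposite signs, so a root lies in (87, 88); Newton's method refines it to λ ≈ 87.0951. Check (Vieta): the three roots sum to 118, matching tr M = 118.
So the eigenvalues of A^T A are ≈ 6.8826, 24.0222, 87.0951 (all ≥ 0, as they must be for A^T A). The largest is λ_max ≈ 87.0951, hence ||A||_2 = sqrt(λ_max) ≈ 9.3325.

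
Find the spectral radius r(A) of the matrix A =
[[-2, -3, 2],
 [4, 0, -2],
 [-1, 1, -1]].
r(A) ≈ 4.0188

The eigenvalues of A are the roots of its characteristic polynomial. With M = A (coefficients from the trace, the sum of principal 2x2 minors, and det A):
  p(λ) = det(λ I - M) = λ^3 + 3λ^2 + 18λ + 14.
No integer candidate from the rational root theorem (±divisors of 14) is a root, so the roots are irrational. The cubic discriminant is Δ = -13608 < 0, so there is one real root and a complex-conjugate pair. p(-1) = -2 and p(0) = 14 have opposite signs, so a root lies in (-1, 0); Newton's method refines it to λ ≈ -0.8668. Dividing out (λ - (-0.8668)) leaves approximately λ^2 + 2.1332λ + 16.1509. For λ^2 + 2.1332λ + 16.1509 the discriminant is -60.0532. It is negative, so the remaining roots are the complex-conjugate pair λ ≈ -1.0666 ± 3.8747i. Their product equals the constant term, so |λ|^2 ≈ 16.1509 and |λ| ≈ 4.0188.
Thus the eigenvalues (to 4 decimals) are -0.8668 (modulus 0.8668); -1.0666 ± 3.8747i (modulus 4.0188). The spectral radius is the largest modulus: r(A) ≈ 4.0188. (Cross-check: r(A) ≤ ||A||_2 ≈ 5.5319; equality holds whenever A is normal, though it can also hold for some non-normal A.)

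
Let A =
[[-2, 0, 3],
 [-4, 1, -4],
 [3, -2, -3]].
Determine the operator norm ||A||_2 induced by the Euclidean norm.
||A||_2 ≈ 5.8475 (= sqrt(largest eigenvalue of A^T A))

||A||_2 = sigma_max(A) = sqrt(lambda_max(A^T A)). Form the symmetric matrix M = A^T A =
[[29, -10, 1],
 [-10, 5, 2],
 [1, 2, 34]].
Its characteristic polynomial (trace, sum of principal 2x2 minors, determinant of M give the coefficients) is
  p(λ) = det(λ I - M) = λ^3 - 68λ^2 + 1196λ - 1369.
No integer candidate from the rational root theorem (±divisors of 1369) is a root, so the roots are irrational. The cubic discriminant is Δ = 2786037 > 0, so there are three distinct real roots. p(1) = -240 and p(2) = 759 have opposite signs, so a root lies in (1, 2); Newton's method refines it to λ ≈ 1.229. p(32) = 39 and p(33) = -16 have opposite signs, so a root lies in (32, 33); Newton's method refines it to λ ≈ 32.5779. p(34) = -9 and p(35) = 66 have opposite signs, so a root lies in (34, 35); Newton's method refines it to λ ≈ 34.1931. Check (Vieta): the three roots sum to 68, matching tr M = 68.
So the eigenvalues of A^T A are ≈ 1.229, 32.5779, 34.1931 (all ≥ 0, as they must be for A^T A). The largest is λ_max ≈ 34.1931, hence ||A||_2 = sqrt(λ_max) ≈ 5.8475.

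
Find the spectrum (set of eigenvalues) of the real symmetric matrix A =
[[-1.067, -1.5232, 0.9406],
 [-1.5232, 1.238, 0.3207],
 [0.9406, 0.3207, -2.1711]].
sigma(A) ≈ {-3, -1, 2}

A is real symmetric, so its spectrum consists of real eigenvalues. Expanding the characteristic polynomial of the displayed matrix gives
  det(λ I - A) = p(λ) = λ^3 + (2)λ^2 + (-5)λ + (-6).
Solving p(λ) = 0 yields eigenvalues ≈ -3, -1, 2. (A is shown rounded to 4 decimals, so these recover the underlying integer eigenvalues to within that precision.)
Verification: the trace of A = -2 equals the sum of eigenvalues -2, and det(A) ≈ 6.0007 matches the eigenvalue product 6.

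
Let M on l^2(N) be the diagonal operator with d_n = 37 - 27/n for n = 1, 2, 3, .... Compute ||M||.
||M|| = 37

For a diagonal operator on l^2 with entries d_n, ||M|| = sup_n |d_n|. Here d_1 = 10, d_2 = 47/2, ..., and d_n = 37 - 27/n increases monotonically toward 37. All terms lie in [10, 37), so |d_n| = d_n and the supremum is the limit 37, which is not attained by any individual d_n. Hence ||M|| = 37.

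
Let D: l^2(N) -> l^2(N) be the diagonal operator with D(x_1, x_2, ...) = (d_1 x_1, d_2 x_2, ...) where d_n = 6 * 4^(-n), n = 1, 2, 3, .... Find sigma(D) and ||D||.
sigma(D) = {6 * 4^(-n) : n ≥ 1} ∪ {0}; ||D|| = 3/2

A bounded diagonal operator on l^2 with diagonal entries d_n has spectrum equal to the closure of {d_n : n ≥ 1}: every d_n is an eigenvalue (with eigenvector e_n), so {d_n} ⊂ sigma(D); the spectrum is closed, so its closure is too; and for lambda not in the closure, (D - lambda I) has bounded inverse (the diagonal entries 1/(d_n - lambda) are bounded). For our sequence d_n = 6 * 4^(-n), n = 1, 2, 3, ...:
  - {d_n} = {6 * 4^(-n) : n ≥ 1}; the only limit point is 0
  - closure = {6 * 4^(-n) : n ≥ 1} ∪ {0}
For the norm: a diagonal operator has ||D|| = sup_n |d_n|. Here d_n = 6 * 4^(-n) is positive and decreasing, so sup_n |d_n| = d_1 = 6/4 = 3/2. So ||D|| = 3/2.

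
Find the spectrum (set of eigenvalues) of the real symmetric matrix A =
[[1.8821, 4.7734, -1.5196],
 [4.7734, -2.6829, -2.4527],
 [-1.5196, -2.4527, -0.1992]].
sigma(A) ≈ {-6, -1, 6}

A is real symmetric, so its spectrum consists of real eigenvalues. Expanding the characteristic polynomial of the displayed matrix gives
  det(λ I - A) = p(λ) = λ^3 + (1)λ^2 + (-36)λ + (-36).
Solving p(λ) = 0 yields eigenvalues ≈ -6, -1, 6. (A is shown rounded to 4 decimals, so these recover the underlying integer eigenvalues to within that precision.)
Verification: the trace of A = -1 equals the sum of eigenvalues -1, and det(A) ≈ 35.9999 matches the eigenvalue product 36.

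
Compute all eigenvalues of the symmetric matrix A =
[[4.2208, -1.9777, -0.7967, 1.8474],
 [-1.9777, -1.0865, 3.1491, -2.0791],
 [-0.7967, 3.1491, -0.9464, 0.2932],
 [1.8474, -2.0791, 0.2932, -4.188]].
sigma(A) ≈ {-6, -3, 1, 6}

A is real symmetric, so its spectrum consists of real eigenvalues. Expanding the characteristic polynomial of the displayed matrix gives
  det(λ I - A) = p(λ) = λ^4 + (2)λ^3 + (-39)λ^2 + (-72.0017)λ + (107.9962).
Solving p(λ) = 0 yields eigenvalues ≈ -6, -3, 1, 6. (A is shown rounded to 4 decimals, so these recover the underlying integer eigenvalues to within that precision.)
Verification: the trace of A = -2 equals the sum of eigenvalues -2, and det(A) ≈ 107.9962 matches the eigenvalue product 108.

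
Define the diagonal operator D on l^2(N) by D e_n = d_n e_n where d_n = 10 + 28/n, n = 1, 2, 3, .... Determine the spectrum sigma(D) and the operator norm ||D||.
sigma(D) = {10 + 28/n : n ≥ 1} ∪ {10}; ||D|| = 38

A bounded diagonal operator on l^2 with diagonal entries d_n has spectrum equal to the closure of {d_n : n ≥ 1}: every d_n is an eigenvalue (with eigenvector e_n), so {d_n} ⊂ sigma(D); the spectrum is closed, so its closure is too; and for lambda not in the closure, (D - lambda I) has bounded inverse (the diagonal entries 1/(d_n - lambda) are bounded). For our sequence d_n = 10 + 28/n, n = 1, 2, 3, ...:
  - {d_n} = {10 + 28/n : n ≥ 1}; the only limit point is 10
  - closure = {10 + 28/n : n ≥ 1} ∪ {10}
For the norm: a diagonal operator has ||D|| = sup_n |d_n|. Here d_n = 10 + 28/n is positive and decreasing, so sup_n |d_n| = d_1 = 10 + 28 = 38. So ||D|| = 38.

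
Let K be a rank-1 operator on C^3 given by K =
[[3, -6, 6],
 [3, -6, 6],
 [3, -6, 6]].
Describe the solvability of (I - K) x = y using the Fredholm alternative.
(I - K) is invertible (det(I - K) = -2 ≠ 0), so for every y in C^3 the equation (I - K) x = y has a unique solution.

K has rank 1, so it is an outer product K = u v^T: every row of K is a multiple of one row vector. Reading off the entries, u = (3, 3, 3) and v = (1, -2, 2) (row i of K equals u_i·v^T). A rank-one matrix u v^T satisfies K u = u (v·u) and kills the (2)-dimensional subspace v^⊥, so its characteristic polynomial is lambda^2 (lambda - v·u) with v·u = tr K = 3. Hence the eigenvalues of I - K are 1 (multiplicity 2) and 1 - (3) = -2, so det(I - K) = -2. (Direct check: I - K =
[[-2, 6, -6],
 [-3, 7, -6],
 [-3, 6, -5]]
has determinant -2.) The finite-dimensional Fredholm alternative says: either (I - K) is invertible, or ker(I - K) ≠ {0} and then range(I - K) = ker((I - K)^*)^⊥, with dim ker(I - K) = dim ker((I - K)^*). Since det(I - K) ≠ 0, 1 is not an eigenvalue of K and ker(I - K) = {0}, so we are in the first case: for every y there is a unique x = (I - K)^(-1) y. Explicitly, by the Sherman–Morrison formula, (I - u v^T)^(-1) = I + u v^T/(1 - v·u), i.e. (I - K)^(-1) = I + K/(-2).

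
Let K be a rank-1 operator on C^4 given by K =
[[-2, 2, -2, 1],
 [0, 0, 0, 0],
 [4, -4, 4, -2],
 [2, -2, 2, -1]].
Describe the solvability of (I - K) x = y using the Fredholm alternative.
(I - K) is singular (det(I - K) = 0, i.e. 1 ∈ sigma(K)). (I - K) x = y is solvable iff y ⊥ ker((I - K)^*) = span{(-2, 2, -2, 1)}, i.e. iff -2y_1 + 2y_2 - 2y_3 + y_4 = 0. When solvable, the solutions are x = y + c·(1, 0, -2, -1), c arbitrary (ker(I - K) = span{(1, 0, -2, -1)}, dimension 1).

K has rank 1, so it is an outer product K = u v^T: every row of K is a multiple of one row vector. Reading off the entries, u = (1, 0, -2, -1) and v = (-2, 2, -2, 1) (row i of K equals u_i·v^T). A rank-one matrix u v^T satisfies K u = u (v·u) and kills the (3)-dimensional subspace v^⊥, so its characteristic polynomial is lambda^3 (lambda - v·u) with v·u = tr K = 1. Hence the eigenvalues of I - K are 1 (multiplicity 3) and 1 - (1) = 0, so det(I - K) = 0. (Direct check: I - K =
[[3, -2, 2, -1],
 [0, 1, 0, 0],
 [-4, 4, -3, 2],
 [-2, 2, -2, 2]]
has determinant 0.) So 1 is an eigenvalue of K and (I - K) is not invertible. The finite-dimensional Fredholm alternative says: either (I - K) is invertible, or ker(I - K) ≠ {0} and then range(I - K) = ker((I - K)^*)^⊥, with dim ker(I - K) = dim ker((I - K)^*). We are in the second case, so we need both kernels. Kernel of I - K: (I - K) u = u - u (v·u) = u - u = 0, so ker(I - K) = span{u} = span{(1, 0, -2, -1)} (it is exactly 1-dimensional because rank(I - K) = 3). Kernel of the adjoint: K is real, so (I - K)^* = I - K^T = I - v u^T, and (I - v u^T) v = v - v (u·v) = 0; hence ker((I - K)^*) = span{v} = span{(-2, 2, -2, 1)}. Therefore (I - K) x = y is solvable iff <y, v> = 0, i.e. iff -2y_1 + 2y_2 - 2y_3 + y_4 = 0. When this holds, K y = u (v·y) = 0, so (I - K) y = y and x = y is a particular solution; the full solution set is the line x = y + c·u = y + c·(1, 0, -2, -1), c ∈ C.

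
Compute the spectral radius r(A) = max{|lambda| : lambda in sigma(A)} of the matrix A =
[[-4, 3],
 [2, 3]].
r(A) = (1 + sqrt(73))/2 ≈ 4.772

The eigenvalues of A are the roots of its characteristic polynomial. With M = A (coefficients from the trace and determinant):
  p(λ) = det(λ I - M) = λ^2 + λ - 18.
For λ^2 + λ - 18 the discriminant is 73. It is nonnegative but not a perfect square, so the roots are real and irrational: λ = (-1 ± sqrt(73))/2 ≈ 3.772, -4.772.
Thus the eigenvalues (to 4 decimals) are 3.772 (modulus 3.772); -4.772 (modulus 4.772). The spectral radius is the largest modulus: r(A) = (1 + sqrt(73))/2 ≈ 4.772. (Cross-check: r(A) ≤ ||A||_2 ≈ 5.0083; equality holds whenever A is normal, though it can also hold for some non-normal A.)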